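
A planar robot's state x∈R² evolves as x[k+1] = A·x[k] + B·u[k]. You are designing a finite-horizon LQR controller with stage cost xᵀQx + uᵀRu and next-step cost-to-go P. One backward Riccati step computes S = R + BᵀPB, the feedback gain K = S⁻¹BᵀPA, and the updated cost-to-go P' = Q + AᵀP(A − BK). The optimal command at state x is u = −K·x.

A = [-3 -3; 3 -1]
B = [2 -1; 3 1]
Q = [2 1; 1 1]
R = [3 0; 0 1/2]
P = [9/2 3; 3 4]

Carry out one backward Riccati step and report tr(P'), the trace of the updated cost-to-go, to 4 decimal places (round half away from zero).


9.4247

BᵀP = [18.0000 18.0000; -1.5000 1.0000]
S = R + BᵀPB = [3 0; 0 1/2] + [90.0000 0.0000; 0.0000 2.5000] = [93.0000 0.0000; 0.0000 3.0000]
BᵀPA = [0.0000 -72.0000; 7.5000 3.5000]
K = S⁻¹·BᵀPA = [0.0000 -0.7742; 2.5000 1.1667]
A−BK = [-0.5000 -0.2849; 0.5000 0.1559]
AᵀP(A−BK) = [3.7500 1.7500; 1.7500 2.6747]
P' = Q + AᵀP(A−BK) = [5.7500 2.7500; 2.7500 3.6747]
tr(P') = 9.4247


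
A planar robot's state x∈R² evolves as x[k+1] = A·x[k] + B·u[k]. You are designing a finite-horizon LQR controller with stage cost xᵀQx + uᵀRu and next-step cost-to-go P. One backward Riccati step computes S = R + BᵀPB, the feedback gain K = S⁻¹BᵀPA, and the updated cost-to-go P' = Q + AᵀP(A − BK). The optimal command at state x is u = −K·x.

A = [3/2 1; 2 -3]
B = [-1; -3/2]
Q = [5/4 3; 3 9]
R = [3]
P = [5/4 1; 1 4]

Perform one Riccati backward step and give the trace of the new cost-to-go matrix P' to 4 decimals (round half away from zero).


BᵀP = [-2.7500 -7.0000]
S = R + BᵀPB = [3] + [13.2500] = [16.2500]
BᵀPA = [-18.1250 18.2500]
K = S⁻¹·BᵀPA = [-1.1154 1.1231]
A−BK = [0.3846 2.1231; 0.3269 -1.3154]
AᵀP(A−BK) = [4.5962 -4.2692; -4.2692 10.7538]
P' = Q + AᵀP(A−BK) = [5.8462 -1.2692; -1.2692 19.7538]
tr(P') = 25.6000

25.6000


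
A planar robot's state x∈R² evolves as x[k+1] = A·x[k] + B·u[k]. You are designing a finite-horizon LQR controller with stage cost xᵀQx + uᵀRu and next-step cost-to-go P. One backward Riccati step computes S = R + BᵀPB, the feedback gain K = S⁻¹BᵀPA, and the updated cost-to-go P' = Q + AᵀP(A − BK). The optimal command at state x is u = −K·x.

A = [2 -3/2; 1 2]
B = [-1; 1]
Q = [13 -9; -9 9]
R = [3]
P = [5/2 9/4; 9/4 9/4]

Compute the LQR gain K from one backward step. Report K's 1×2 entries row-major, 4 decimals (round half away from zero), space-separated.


-0.1538 0.1154

BᵀP = [-0.2500 0.0000]
S = R + BᵀPB = [3] + [0.2500] = [3.2500]
BᵀPA = [-0.5000 0.3750]
K = S⁻¹·BᵀPA = [-0.1538 0.1154]
A−BK = [1.8462 -1.3846; 1.1538 1.8846]
AᵀP(A−BK) = [21.1731 2.6827; 2.6827 1.0817]
P' = Q + AᵀP(A−BK) = [34.1731 -6.3173; -6.3173 10.0817]
tr(P') = 44.2548


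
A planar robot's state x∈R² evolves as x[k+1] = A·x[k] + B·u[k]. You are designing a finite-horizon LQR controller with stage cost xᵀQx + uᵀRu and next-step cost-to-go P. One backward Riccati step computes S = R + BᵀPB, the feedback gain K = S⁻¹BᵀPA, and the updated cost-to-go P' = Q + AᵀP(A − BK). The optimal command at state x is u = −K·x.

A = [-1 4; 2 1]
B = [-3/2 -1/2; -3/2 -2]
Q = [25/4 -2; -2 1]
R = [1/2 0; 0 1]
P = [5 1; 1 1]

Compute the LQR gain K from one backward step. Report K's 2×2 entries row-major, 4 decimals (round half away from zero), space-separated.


0.7080 -2.5133 -0.9617 0.7139

BᵀP = [-9.0000 -3.0000; -4.5000 -2.5000]
S = R + BᵀPB = [1/2 0; 0 1] + [18.0000 10.5000; 10.5000 7.2500] = [18.5000 10.5000; 10.5000 8.2500]
BᵀPA = [3.0000 -39.0000; -0.5000 -20.5000]
K = S⁻¹·BᵀPA = [0.7080 -2.5133; -0.9617 0.7139]
A−BK = [-0.4189 0.5870; 1.1386 -1.3422]
AᵀP(A−BK) = [2.3953 -3.1032; -3.1032 5.6165]
P' = Q + AᵀP(A−BK) = [8.6453 -5.1032; -5.1032 6.6165]
tr(P') = 15.2618


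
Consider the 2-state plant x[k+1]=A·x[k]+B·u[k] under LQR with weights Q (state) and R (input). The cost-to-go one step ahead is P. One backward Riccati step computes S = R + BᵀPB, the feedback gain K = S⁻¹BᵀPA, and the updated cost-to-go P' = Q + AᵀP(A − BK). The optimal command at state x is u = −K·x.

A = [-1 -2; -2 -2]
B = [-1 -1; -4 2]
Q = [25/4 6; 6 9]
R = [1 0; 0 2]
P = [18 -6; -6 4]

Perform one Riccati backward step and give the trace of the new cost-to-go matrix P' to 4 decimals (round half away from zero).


BᵀP = [6.0000 -10.0000; -30.0000 14.0000]
S = R + BᵀPB = [1 0; 0 2] + [34.0000 -26.0000; -26.0000 58.0000] = [35.0000 -26.0000; -26.0000 60.0000]
BᵀPA = [14.0000 8.0000; 2.0000 32.0000]
K = S⁻¹·BᵀPA = [0.6264 0.9213; 0.3048 0.9326]
A−BK = [-0.0688 -0.1461; -0.1039 -0.1798]
AᵀP(A−BK) = [0.6208 1.2360; 1.2360 2.7865]
P' = Q + AᵀP(A−BK) = [6.8708 7.2360; 7.2360 11.7865]
tr(P') = 18.6573

18.6573


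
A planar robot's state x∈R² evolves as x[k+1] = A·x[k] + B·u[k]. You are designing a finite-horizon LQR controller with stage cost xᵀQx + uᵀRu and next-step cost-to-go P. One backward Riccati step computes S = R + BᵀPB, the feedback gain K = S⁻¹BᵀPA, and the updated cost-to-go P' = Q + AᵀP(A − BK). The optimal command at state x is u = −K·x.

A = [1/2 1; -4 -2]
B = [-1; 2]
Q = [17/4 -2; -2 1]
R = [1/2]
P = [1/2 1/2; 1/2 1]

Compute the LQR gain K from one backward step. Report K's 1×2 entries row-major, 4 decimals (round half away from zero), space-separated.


-1.9167 -0.8333

BᵀP = [0.5000 1.5000]
S = R + BᵀPB = [1/2] + [2.5000] = [3.0000]
BᵀPA = [-5.7500 -2.5000]
K = S⁻¹·BᵀPA = [-1.9167 -0.8333]
A−BK = [-1.4167 0.1667; -0.1667 -0.3333]
AᵀP(A−BK) = [3.1042 0.9583; 0.9583 0.4167]
P' = Q + AᵀP(A−BK) = [7.3542 -1.0417; -1.0417 1.4167]
tr(P') = 8.7708


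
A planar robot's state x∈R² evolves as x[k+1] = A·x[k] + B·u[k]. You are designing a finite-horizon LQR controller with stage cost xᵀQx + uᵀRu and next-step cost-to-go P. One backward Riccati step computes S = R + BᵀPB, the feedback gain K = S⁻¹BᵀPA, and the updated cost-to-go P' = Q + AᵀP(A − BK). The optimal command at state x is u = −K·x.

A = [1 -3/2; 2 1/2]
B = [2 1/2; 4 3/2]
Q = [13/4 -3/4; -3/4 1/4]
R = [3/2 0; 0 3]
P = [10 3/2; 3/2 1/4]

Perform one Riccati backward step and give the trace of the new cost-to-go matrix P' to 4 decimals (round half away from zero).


BᵀP = [26.0000 4.0000; 7.2500 1.1250]
S = R + BᵀPB = [3/2 0; 0 3] + [68.0000 19.0000; 19.0000 5.3125] = [69.5000 19.0000; 19.0000 8.3125]
BᵀPA = [34.0000 -37.0000; 9.5000 -10.3125]
K = S⁻¹·BᵀPA = [0.4712 -0.5151; 0.0658 -0.0633]
A−BK = [0.0247 -0.4382; 0.0164 2.6552]
AᵀP(A−BK) = [0.3534 -0.3863; -0.3863 0.6022]
P' = Q + AᵀP(A−BK) = [3.6034 -1.1363; -1.1363 0.8522]
tr(P') = 4.4556

4.4556


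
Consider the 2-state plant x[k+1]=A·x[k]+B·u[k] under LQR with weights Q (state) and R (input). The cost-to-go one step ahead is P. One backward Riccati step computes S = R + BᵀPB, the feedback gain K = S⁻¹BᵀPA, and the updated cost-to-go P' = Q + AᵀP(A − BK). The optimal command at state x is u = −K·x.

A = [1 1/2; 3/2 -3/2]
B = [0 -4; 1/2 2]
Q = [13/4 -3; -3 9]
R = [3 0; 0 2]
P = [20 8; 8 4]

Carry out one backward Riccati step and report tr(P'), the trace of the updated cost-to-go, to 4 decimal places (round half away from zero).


BᵀP = [4.0000 2.0000; -64.0000 -24.0000]
S = R + BᵀPB = [3 0; 0 2] + [1.0000 -12.0000; -12.0000 208.0000] = [4.0000 -12.0000; -12.0000 210.0000]
BᵀPA = [7.0000 -1.0000; -100.0000 4.0000]
K = S⁻¹·BᵀPA = [0.3879 -0.2328; -0.4540 0.0057]
A−BK = [-0.8161 0.5230; 2.2141 -1.3951]
AᵀP(A−BK) = [4.8822 -2.7960; -2.7960 1.7443]
P' = Q + AᵀP(A−BK) = [8.1322 -5.7960; -5.7960 10.7443]
tr(P') = 18.8764

18.8764


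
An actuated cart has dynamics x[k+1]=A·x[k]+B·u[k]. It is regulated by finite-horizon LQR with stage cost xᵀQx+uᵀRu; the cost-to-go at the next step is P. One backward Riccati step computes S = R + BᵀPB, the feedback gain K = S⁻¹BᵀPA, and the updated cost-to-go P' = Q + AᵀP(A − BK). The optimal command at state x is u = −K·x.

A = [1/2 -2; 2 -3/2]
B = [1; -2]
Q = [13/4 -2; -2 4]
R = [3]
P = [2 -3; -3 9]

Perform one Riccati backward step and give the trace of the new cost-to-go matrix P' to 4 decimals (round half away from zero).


16.2217

BᵀP = [8.0000 -21.0000]
S = R + BᵀPB = [3] + [50.0000] = [53.0000]
BᵀPA = [-38.0000 15.5000]
K = S⁻¹·BᵀPA = [-0.7170 0.2925]
A−BK = [1.2170 -2.2925; 0.5660 -0.9151]
AᵀP(A−BK) = [3.2547 -3.6368; -3.6368 5.7170]
P' = Q + AᵀP(A−BK) = [6.5047 -5.6368; -5.6368 9.7170]
tr(P') = 16.2217


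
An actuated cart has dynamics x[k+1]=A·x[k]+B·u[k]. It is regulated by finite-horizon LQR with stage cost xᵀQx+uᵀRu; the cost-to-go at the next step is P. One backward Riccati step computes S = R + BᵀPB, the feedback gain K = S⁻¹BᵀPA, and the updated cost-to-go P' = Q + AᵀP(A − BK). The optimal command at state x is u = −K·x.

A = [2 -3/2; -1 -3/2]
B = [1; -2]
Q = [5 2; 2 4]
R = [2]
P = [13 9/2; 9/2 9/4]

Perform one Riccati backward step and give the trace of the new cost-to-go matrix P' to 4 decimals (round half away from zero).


83.1458

BᵀP = [4.0000 0.0000]
S = R + BᵀPB = [2] + [4.0000] = [6.0000]
BᵀPA = [8.0000 -6.0000]
K = S⁻¹·BᵀPA = [1.3333 -1.0000]
A−BK = [0.6667 -0.5000; 1.6667 -3.5000]
AᵀP(A−BK) = [25.5833 -34.3750; -34.3750 48.5625]
P' = Q + AᵀP(A−BK) = [30.5833 -32.3750; -32.3750 52.5625]
tr(P') = 83.1458


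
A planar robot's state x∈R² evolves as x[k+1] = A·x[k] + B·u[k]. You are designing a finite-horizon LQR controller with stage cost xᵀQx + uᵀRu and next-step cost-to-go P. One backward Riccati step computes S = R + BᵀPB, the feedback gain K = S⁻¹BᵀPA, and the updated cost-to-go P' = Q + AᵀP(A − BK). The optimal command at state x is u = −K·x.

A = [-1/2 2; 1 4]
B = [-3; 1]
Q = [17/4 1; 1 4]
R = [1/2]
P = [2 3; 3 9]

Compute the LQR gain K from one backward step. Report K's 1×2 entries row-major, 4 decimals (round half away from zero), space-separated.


0.1579 -0.6316

BᵀP = [-3.0000 0.0000]
S = R + BᵀPB = [1/2] + [9.0000] = [9.5000]
BᵀPA = [1.5000 -6.0000]
K = S⁻¹·BᵀPA = [0.1579 -0.6316]
A−BK = [-0.0263 0.1053; 0.8421 4.6316]
AᵀP(A−BK) = [6.2632 34.9474; 34.9474 196.2105]
P' = Q + AᵀP(A−BK) = [10.5132 35.9474; 35.9474 200.2105]
tr(P') = 210.7237


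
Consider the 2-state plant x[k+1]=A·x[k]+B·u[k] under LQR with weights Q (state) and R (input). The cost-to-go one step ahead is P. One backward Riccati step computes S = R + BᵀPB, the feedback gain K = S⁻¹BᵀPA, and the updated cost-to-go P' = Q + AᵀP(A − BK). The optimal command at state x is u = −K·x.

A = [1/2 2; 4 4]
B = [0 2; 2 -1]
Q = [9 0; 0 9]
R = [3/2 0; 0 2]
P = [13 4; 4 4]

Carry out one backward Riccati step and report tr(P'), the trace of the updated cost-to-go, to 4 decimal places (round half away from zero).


BᵀP = [8.0000 8.0000; 22.0000 4.0000]
S = R + BᵀPB = [3/2 0; 0 2] + [16.0000 8.0000; 8.0000 40.0000] = [17.5000 8.0000; 8.0000 42.0000]
BᵀPA = [36.0000 48.0000; 27.0000 60.0000]
K = S⁻¹·BᵀPA = [1.9314 2.2891; 0.2750 0.9925]
A−BK = [-0.0499 0.0149; 0.4121 0.4143]
AᵀP(A−BK) = [6.2940 7.7928; 7.7928 10.5693]
P' = Q + AᵀP(A−BK) = [15.2940 7.7928; 7.7928 19.5693]
tr(P') = 34.8633

34.8633


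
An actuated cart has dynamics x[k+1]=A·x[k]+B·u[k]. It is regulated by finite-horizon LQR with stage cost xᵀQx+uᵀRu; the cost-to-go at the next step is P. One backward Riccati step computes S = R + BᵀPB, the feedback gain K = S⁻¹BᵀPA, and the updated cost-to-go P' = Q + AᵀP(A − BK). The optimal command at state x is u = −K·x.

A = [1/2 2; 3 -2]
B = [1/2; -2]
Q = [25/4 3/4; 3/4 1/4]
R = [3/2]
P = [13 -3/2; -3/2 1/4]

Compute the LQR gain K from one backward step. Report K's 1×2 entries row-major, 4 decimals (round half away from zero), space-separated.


0.1143 2.4571

BᵀP = [9.5000 -1.2500]
S = R + BᵀPB = [3/2] + [7.2500] = [8.7500]
BᵀPA = [1.0000 21.5000]
K = S⁻¹·BᵀPA = [0.1143 2.4571]
A−BK = [0.4429 0.7714; 3.2286 2.9143]
AᵀP(A−BK) = [0.8857 1.5429; 1.5429 12.1714]
P' = Q + AᵀP(A−BK) = [7.1357 2.2929; 2.2929 12.4214]
tr(P') = 19.5571


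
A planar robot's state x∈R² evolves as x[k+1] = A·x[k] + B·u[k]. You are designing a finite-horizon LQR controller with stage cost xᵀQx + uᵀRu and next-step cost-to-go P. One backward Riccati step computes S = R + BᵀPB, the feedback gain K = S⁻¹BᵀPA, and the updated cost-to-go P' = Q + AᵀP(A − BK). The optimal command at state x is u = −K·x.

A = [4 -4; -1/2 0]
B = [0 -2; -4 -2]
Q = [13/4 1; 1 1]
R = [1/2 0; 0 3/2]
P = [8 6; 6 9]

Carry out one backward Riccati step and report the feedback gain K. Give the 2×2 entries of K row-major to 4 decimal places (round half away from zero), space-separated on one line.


0.9598 -0.8376 -1.8057 1.8086

BᵀP = [-24.0000 -36.0000; -28.0000 -30.0000]
S = R + BᵀPB = [1/2 0; 0 3/2] + [144.0000 120.0000; 120.0000 116.0000] = [144.5000 120.0000; 120.0000 117.5000]
BᵀPA = [-78.0000 96.0000; -97.0000 112.0000]
K = S⁻¹·BᵀPA = [0.9598 -0.8376; -1.8057 1.8086]
A−BK = [0.3886 -0.3827; -0.2724 0.2668]
AᵀP(A−BK) = [5.9570 -5.8970; -5.8970 5.8447]
P' = Q + AᵀP(A−BK) = [9.2070 -4.8970; -4.8970 6.8447]
tr(P') = 16.0517


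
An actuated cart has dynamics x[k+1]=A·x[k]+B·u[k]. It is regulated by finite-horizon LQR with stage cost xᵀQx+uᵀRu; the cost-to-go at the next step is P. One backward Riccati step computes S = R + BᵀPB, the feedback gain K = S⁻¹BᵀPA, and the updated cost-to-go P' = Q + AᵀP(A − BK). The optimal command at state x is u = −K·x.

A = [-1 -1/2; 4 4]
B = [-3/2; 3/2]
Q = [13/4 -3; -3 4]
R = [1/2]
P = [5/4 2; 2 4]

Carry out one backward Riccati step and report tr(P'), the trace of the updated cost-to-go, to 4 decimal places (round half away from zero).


37.6179

BᵀP = [1.1250 3.0000]
S = R + BᵀPB = [1/2] + [2.8125] = [3.3125]
BᵀPA = [10.8750 11.4375]
K = S⁻¹·BᵀPA = [3.2830 3.4528]
A−BK = [3.9245 4.6792; -0.9245 -1.1792]
AᵀP(A−BK) = [13.5472 15.0755; 15.0755 16.8208]
P' = Q + AᵀP(A−BK) = [16.7972 12.0755; 12.0755 20.8208]
tr(P') = 37.6179


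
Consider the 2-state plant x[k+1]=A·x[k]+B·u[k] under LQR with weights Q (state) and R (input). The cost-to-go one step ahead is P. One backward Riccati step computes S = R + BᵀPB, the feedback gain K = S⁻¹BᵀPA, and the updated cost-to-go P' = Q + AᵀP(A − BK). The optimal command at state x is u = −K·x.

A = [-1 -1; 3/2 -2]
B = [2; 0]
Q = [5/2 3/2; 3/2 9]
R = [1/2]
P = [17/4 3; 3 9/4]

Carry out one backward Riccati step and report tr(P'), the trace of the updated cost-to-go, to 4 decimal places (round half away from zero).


BᵀP = [8.5000 6.0000]
S = R + BᵀPB = [1/2] + [17.0000] = [17.5000]
BᵀPA = [0.5000 -20.5000]
K = S⁻¹·BᵀPA = [0.0286 -1.1714]
A−BK = [-1.0571 1.3429; 1.5000 -2.0000]
AᵀP(A−BK) = [0.2982 -0.4143; -0.4143 1.2357]
P' = Q + AᵀP(A−BK) = [2.7982 1.0857; 1.0857 10.2357]
tr(P') = 13.0339

13.0339


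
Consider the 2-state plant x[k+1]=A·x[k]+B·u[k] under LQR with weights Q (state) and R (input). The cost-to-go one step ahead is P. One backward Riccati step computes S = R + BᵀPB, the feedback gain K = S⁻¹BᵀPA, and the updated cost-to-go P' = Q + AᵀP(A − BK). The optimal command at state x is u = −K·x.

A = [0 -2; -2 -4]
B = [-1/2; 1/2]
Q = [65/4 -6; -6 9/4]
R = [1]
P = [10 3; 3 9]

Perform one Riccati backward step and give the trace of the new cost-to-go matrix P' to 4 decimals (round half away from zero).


BᵀP = [-3.5000 3.0000]
S = R + BᵀPB = [1] + [3.2500] = [4.2500]
BᵀPA = [-6.0000 -5.0000]
K = S⁻¹·BᵀPA = [-1.4118 -1.1765]
A−BK = [-0.7059 -2.5882; -1.2941 -3.4118]
AᵀP(A−BK) = [27.5294 76.9412; 76.9412 226.1176]
P' = Q + AᵀP(A−BK) = [43.7794 70.9412; 70.9412 228.3676]
tr(P') = 272.1471

272.1471


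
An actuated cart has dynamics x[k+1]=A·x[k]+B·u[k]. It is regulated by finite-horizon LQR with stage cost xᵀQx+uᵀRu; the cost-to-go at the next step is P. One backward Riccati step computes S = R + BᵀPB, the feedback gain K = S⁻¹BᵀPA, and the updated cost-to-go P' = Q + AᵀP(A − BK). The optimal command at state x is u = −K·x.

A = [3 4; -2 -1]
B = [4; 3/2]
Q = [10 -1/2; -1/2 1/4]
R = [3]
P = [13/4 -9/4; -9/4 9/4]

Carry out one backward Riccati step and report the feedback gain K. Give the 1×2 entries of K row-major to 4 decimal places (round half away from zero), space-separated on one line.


BᵀP = [9.6250 -5.6250]
S = R + BᵀPB = [3] + [30.0625] = [33.0625]
BᵀPA = [40.1250 44.1250]
K = S⁻¹·BᵀPA = [1.2136 1.3346]
A−BK = [-1.8544 -1.3384; -3.8204 -3.0019]
AᵀP(A−BK) = [16.5539 14.6994; 14.6994 13.3611]
P' = Q + AᵀP(A−BK) = [26.5539 14.1994; 14.1994 13.6111]
tr(P') = 40.1649

1.2136 1.3346


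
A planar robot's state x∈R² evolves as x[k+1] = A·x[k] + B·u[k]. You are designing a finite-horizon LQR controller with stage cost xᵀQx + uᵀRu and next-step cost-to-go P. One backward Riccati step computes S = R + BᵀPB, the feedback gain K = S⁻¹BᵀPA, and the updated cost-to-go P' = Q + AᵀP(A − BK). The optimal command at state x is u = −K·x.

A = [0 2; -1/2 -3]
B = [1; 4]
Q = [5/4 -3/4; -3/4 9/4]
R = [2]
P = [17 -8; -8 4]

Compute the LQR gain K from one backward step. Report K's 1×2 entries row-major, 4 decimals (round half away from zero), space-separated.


BᵀP = [-15.0000 8.0000]
S = R + BᵀPB = [2] + [17.0000] = [19.0000]
BᵀPA = [-4.0000 -54.0000]
K = S⁻¹·BᵀPA = [-0.2105 -2.8421]
A−BK = [0.2105 4.8421; 0.3421 8.3684]
AᵀP(A−BK) = [0.1579 2.6316; 2.6316 46.5263]
P' = Q + AᵀP(A−BK) = [1.4079 1.8816; 1.8816 48.7763]
tr(P') = 50.1842

-0.2105 -2.8421


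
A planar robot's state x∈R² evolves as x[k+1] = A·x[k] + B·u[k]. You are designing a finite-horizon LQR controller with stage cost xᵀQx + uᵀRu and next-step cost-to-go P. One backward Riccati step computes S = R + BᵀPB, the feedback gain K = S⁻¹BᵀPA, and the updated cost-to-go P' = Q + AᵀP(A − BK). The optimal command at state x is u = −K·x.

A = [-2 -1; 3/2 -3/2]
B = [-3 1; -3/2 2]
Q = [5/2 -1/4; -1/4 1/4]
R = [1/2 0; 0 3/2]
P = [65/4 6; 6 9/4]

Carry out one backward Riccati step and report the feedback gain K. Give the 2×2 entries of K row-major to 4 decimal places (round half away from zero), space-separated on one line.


BᵀP = [-57.7500 -21.3750; 28.2500 10.5000]
S = R + BᵀPB = [1/2 0; 0 3/2] + [205.3125 -100.5000; -100.5000 49.2500] = [205.8125 -100.5000; -100.5000 50.7500]
BᵀPA = [83.4375 89.8125; -40.7500 -44.0000]
K = S⁻¹·BᵀPA = [0.4034 0.3945; -0.0040 -0.0858]
A−BK = [-0.7857 0.2692; 2.1132 -0.7366]
AᵀP(A−BK) = [0.2365 0.0264; 0.0264 0.1078]
P' = Q + AᵀP(A−BK) = [2.7365 -0.2236; -0.2236 0.3578]
tr(P') = 3.0942

0.4034 0.3945 -0.0040 -0.0858


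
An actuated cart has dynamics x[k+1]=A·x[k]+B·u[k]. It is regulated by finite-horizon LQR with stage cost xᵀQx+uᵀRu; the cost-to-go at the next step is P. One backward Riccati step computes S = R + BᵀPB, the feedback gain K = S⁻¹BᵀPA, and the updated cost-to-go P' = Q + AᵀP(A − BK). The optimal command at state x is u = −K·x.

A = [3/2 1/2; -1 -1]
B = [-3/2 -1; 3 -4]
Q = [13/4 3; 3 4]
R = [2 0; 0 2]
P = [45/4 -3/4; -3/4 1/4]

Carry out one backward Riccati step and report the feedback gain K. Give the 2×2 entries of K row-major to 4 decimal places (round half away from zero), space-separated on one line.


BᵀP = [-19.1250 1.8750; -8.2500 -0.2500]
S = R + BᵀPB = [2 0; 0 2] + [34.3125 11.6250; 11.6250 9.2500] = [36.3125 11.6250; 11.6250 11.2500]
BᵀPA = [-30.5625 -11.4375; -12.1250 -3.8750]
K = S⁻¹·BᵀPA = [-0.7421 -0.3059; -0.3109 -0.0283]
A−BK = [0.0759 0.0128; -0.0174 -0.1957]
AᵀP(A−BK) = [1.3617 0.4947; 0.4947 0.2039]
P' = Q + AᵀP(A−BK) = [4.6117 3.4947; 3.4947 4.2039]
tr(P') = 8.8156

-0.7421 -0.3059 -0.3109 -0.0283


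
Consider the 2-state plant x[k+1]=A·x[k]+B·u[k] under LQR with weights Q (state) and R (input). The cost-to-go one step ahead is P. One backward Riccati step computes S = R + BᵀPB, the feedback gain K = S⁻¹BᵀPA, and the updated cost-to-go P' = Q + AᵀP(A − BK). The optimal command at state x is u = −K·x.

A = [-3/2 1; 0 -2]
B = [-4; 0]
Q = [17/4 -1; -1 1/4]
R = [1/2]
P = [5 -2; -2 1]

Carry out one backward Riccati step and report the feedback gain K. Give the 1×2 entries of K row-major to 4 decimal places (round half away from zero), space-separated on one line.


0.3727 -0.4472

BᵀP = [-20.0000 8.0000]
S = R + BᵀPB = [1/2] + [80.0000] = [80.5000]
BᵀPA = [30.0000 -36.0000]
K = S⁻¹·BᵀPA = [0.3727 -0.4472]
A−BK = [-0.0093 -0.7888; 0.0000 -2.0000]
AᵀP(A−BK) = [0.0699 -0.0839; -0.0839 0.9006]
P' = Q + AᵀP(A−BK) = [4.3199 -1.0839; -1.0839 1.1506]
tr(P') = 5.4705


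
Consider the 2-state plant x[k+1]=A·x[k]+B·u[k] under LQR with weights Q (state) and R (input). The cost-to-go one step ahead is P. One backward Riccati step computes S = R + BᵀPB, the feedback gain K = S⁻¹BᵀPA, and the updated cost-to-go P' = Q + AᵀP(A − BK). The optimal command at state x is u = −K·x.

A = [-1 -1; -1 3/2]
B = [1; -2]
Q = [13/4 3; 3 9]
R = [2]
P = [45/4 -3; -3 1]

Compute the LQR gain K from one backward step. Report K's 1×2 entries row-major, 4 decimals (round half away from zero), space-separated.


BᵀP = [17.2500 -5.0000]
S = R + BᵀPB = [2] + [27.2500] = [29.2500]
BᵀPA = [-12.2500 -24.7500]
K = S⁻¹·BᵀPA = [-0.4188 -0.8462]
A−BK = [-0.5812 -0.1538; -1.8376 -0.1923]
AᵀP(A−BK) = [1.1197 0.8846; 0.8846 1.5577]
P' = Q + AᵀP(A−BK) = [4.3697 3.8846; 3.8846 10.5577]
tr(P') = 14.9274

-0.4188 -0.8462


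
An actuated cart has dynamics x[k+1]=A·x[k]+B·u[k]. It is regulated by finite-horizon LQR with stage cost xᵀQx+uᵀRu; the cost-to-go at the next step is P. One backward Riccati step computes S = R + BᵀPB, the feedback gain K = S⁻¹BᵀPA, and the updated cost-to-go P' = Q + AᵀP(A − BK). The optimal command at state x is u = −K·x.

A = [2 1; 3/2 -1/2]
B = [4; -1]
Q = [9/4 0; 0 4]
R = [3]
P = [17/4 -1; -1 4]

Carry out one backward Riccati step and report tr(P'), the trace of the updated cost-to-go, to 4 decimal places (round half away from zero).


19.7289

BᵀP = [18.0000 -8.0000]
S = R + BᵀPB = [3] + [80.0000] = [83.0000]
BᵀPA = [24.0000 22.0000]
K = S⁻¹·BᵀPA = [0.2892 0.2651]
A−BK = [0.8434 -0.0602; 1.7892 -0.2349]
AᵀP(A−BK) = [13.0602 -1.3614; -1.3614 0.4187]
P' = Q + AᵀP(A−BK) = [15.3102 -1.3614; -1.3614 4.4187]
tr(P') = 19.7289


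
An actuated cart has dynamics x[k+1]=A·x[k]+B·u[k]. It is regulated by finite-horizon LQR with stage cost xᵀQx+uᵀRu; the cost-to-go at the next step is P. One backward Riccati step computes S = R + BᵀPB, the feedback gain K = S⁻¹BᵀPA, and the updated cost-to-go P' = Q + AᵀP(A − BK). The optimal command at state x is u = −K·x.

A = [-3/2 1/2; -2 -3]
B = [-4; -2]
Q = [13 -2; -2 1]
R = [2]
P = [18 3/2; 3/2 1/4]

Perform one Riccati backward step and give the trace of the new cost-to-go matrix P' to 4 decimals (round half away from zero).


15.7206

BᵀP = [-75.0000 -6.5000]
S = R + BᵀPB = [2] + [313.0000] = [315.0000]
BᵀPA = [125.5000 -18.0000]
K = S⁻¹·BᵀPA = [0.3984 -0.0571]
A−BK = [0.0937 0.2714; -1.2032 -3.1143]
AᵀP(A−BK) = [0.4992 0.4214; 0.4214 1.2214]
P' = Q + AᵀP(A−BK) = [13.4992 -1.5786; -1.5786 2.2214]
tr(P') = 15.7206


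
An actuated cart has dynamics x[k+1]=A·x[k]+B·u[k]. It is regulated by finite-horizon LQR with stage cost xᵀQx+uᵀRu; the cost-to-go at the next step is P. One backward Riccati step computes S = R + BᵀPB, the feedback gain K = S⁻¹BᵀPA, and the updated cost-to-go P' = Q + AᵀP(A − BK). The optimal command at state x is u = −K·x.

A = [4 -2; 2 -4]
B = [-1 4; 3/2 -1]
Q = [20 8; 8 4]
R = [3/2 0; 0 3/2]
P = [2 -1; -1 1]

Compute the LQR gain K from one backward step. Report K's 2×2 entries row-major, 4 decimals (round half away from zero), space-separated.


0.4668 -0.9486 0.7930 -0.3212

BᵀP = [-3.5000 2.5000; 9.0000 -5.0000]
S = R + BᵀPB = [3/2 0; 0 3/2] + [7.2500 -16.5000; -16.5000 41.0000] = [8.7500 -16.5000; -16.5000 42.5000]
BᵀPA = [-9.0000 -3.0000; 26.0000 2.0000]
K = S⁻¹·BᵀPA = [0.4668 -0.9486; 0.7930 -0.3212]
A−BK = [1.2949 -1.6637; 2.0928 -2.8984]
AᵀP(A−BK) = [3.5834 -4.1857; -4.1857 5.7967]
P' = Q + AᵀP(A−BK) = [23.5834 3.8143; 3.8143 9.7967]
tr(P') = 33.3802


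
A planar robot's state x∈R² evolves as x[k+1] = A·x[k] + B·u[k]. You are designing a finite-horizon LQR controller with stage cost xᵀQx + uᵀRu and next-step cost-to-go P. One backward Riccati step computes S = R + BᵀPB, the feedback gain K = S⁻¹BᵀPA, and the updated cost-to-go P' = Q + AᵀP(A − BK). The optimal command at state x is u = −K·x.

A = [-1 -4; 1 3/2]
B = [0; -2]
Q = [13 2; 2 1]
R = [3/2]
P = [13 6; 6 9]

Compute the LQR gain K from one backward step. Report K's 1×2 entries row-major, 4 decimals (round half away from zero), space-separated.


-0.1600 0.5600

BᵀP = [-12.0000 -18.0000]
S = R + BᵀPB = [3/2] + [36.0000] = [37.5000]
BᵀPA = [-6.0000 21.0000]
K = S⁻¹·BᵀPA = [-0.1600 0.5600]
A−BK = [-1.0000 -4.0000; 0.6800 2.6200]
AᵀP(A−BK) = [9.0400 35.8600; 35.8600 144.4900]
P' = Q + AᵀP(A−BK) = [22.0400 37.8600; 37.8600 145.4900]
tr(P') = 167.5300


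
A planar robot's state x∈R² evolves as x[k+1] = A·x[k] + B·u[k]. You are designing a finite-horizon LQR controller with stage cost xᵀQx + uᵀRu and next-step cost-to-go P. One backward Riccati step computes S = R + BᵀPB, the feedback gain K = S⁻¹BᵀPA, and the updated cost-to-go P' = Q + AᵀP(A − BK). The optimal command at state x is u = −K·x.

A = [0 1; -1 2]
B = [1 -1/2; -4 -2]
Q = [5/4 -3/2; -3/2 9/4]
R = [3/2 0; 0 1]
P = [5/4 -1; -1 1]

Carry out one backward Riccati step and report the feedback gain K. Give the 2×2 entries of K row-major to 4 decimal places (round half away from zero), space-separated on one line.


0.1607 -0.1096 0.0950 -0.2466

BᵀP = [5.2500 -5.0000; 1.3750 -1.5000]
S = R + BᵀPB = [3/2 0; 0 1] + [25.2500 7.3750; 7.3750 2.3125] = [26.7500 7.3750; 7.3750 3.3125]
BᵀPA = [5.0000 -4.7500; 1.5000 -1.6250]
K = S⁻¹·BᵀPA = [0.1607 -0.1096; 0.0950 -0.2466]
A−BK = [-0.1132 0.9863; -0.1671 1.0685]
AᵀP(A−BK) = [0.0539 -0.0822; -0.0822 0.3288]
P' = Q + AᵀP(A−BK) = [1.3039 -1.5822; -1.5822 2.5788]
tr(P') = 3.8826


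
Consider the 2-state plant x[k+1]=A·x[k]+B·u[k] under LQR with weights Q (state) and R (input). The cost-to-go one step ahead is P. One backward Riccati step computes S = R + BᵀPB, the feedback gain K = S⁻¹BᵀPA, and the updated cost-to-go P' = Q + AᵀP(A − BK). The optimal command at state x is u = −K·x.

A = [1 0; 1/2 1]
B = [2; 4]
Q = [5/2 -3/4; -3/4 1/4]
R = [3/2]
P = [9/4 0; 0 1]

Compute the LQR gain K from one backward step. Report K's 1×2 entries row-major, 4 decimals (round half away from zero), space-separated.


0.2453 0.1509

BᵀP = [4.5000 4.0000]
S = R + BᵀPB = [3/2] + [25.0000] = [26.5000]
BᵀPA = [6.5000 4.0000]
K = S⁻¹·BᵀPA = [0.2453 0.1509]
A−BK = [0.5094 -0.3019; -0.4811 0.3962]
AᵀP(A−BK) = [0.9057 -0.4811; -0.4811 0.3962]
P' = Q + AᵀP(A−BK) = [3.4057 -1.2311; -1.2311 0.6462]
tr(P') = 4.0519


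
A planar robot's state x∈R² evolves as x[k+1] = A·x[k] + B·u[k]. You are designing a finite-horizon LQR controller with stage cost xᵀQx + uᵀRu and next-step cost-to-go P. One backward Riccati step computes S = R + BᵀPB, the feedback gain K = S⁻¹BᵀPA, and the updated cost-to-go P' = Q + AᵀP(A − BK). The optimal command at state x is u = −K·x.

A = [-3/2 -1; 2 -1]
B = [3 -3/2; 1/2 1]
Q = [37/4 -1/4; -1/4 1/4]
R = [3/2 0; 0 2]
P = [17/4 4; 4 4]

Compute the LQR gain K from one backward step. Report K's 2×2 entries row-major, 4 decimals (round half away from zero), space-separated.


BᵀP = [14.7500 14.0000; -2.3750 -2.0000]
S = R + BᵀPB = [3/2 0; 0 2] + [51.2500 -8.1250; -8.1250 1.5625] = [52.7500 -8.1250; -8.1250 3.5625]
BᵀPA = [5.8750 -28.7500; -0.4375 4.3750]
K = S⁻¹·BᵀPA = [0.1425 -0.5486; 0.2023 -0.0231]
A−BK = [-1.6242 0.6111; 1.7265 -0.7026]
AᵀP(A−BK) = [0.8136 -0.4122; -0.4122 0.5793]
P' = Q + AᵀP(A−BK) = [10.0636 -0.6622; -0.6622 0.8293]
tr(P') = 10.8930

0.1425 -0.5486 0.2023 -0.0231


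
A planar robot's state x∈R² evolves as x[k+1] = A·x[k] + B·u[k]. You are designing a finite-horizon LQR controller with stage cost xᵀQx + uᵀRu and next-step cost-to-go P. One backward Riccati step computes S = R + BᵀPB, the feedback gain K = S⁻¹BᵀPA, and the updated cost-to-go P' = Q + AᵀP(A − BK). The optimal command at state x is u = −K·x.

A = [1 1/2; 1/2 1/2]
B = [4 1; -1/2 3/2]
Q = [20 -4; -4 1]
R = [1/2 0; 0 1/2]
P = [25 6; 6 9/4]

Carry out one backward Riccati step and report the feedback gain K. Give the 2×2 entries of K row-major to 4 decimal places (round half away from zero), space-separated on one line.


BᵀP = [97.0000 22.8750; 34.0000 9.3750]
S = R + BᵀPB = [1/2 0; 0 1/2] + [376.5625 131.3125; 131.3125 48.0625] = [377.0625 131.3125; 131.3125 48.5625]
BᵀPA = [108.4375 59.9375; 38.6875 21.6875]
K = S⁻¹·BᵀPA = [0.1740 0.0589; 0.3262 0.2874]
A−BK = [-0.0221 -0.0229; 0.0977 0.0983]
AᵀP(A−BK) = [0.0761 0.0598; 0.0598 0.0509]
P' = Q + AᵀP(A−BK) = [20.0761 -3.9402; -3.9402 1.0509]
tr(P') = 21.1270

0.1740 0.0589 0.3262 0.2874


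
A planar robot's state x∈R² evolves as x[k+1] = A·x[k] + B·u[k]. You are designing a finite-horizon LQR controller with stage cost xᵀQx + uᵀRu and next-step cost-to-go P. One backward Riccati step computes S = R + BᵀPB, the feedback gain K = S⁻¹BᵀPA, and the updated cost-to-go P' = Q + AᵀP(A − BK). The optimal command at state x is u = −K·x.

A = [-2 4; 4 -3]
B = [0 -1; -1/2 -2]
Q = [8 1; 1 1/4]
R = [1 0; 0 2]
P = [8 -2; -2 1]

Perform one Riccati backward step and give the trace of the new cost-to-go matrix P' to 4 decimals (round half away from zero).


BᵀP = [1.0000 -0.5000; -4.0000 0.0000]
S = R + BᵀPB = [1 0; 0 2] + [0.2500 0.0000; 0.0000 4.0000] = [1.2500 0.0000; 0.0000 6.0000]
BᵀPA = [-4.0000 5.5000; 8.0000 -16.0000]
K = S⁻¹·BᵀPA = [-3.2000 4.4000; 1.3333 -2.6667]
A−BK = [-0.6667 1.3333; 5.0667 -6.1333]
AᵀP(A−BK) = [56.5333 -81.0667; -81.0667 118.1333]
P' = Q + AᵀP(A−BK) = [64.5333 -80.0667; -80.0667 118.3833]
tr(P') = 182.9167

182.9167


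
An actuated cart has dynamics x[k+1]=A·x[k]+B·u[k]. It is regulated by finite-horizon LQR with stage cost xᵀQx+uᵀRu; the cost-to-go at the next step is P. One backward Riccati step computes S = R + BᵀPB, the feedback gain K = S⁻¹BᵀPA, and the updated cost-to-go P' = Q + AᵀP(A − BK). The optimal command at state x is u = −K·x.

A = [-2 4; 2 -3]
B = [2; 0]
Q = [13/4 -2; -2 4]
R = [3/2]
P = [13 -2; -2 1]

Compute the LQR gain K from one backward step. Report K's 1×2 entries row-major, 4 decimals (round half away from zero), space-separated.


-1.1215 2.1682

BᵀP = [26.0000 -4.0000]
S = R + BᵀPB = [3/2] + [52.0000] = [53.5000]
BᵀPA = [-60.0000 116.0000]
K = S⁻¹·BᵀPA = [-1.1215 2.1682]
A−BK = [0.2430 -0.3364; 2.0000 -3.0000]
AᵀP(A−BK) = [4.7103 -7.9065; -7.9065 13.4860]
P' = Q + AᵀP(A−BK) = [7.9603 -9.9065; -9.9065 17.4860]
tr(P') = 25.4463


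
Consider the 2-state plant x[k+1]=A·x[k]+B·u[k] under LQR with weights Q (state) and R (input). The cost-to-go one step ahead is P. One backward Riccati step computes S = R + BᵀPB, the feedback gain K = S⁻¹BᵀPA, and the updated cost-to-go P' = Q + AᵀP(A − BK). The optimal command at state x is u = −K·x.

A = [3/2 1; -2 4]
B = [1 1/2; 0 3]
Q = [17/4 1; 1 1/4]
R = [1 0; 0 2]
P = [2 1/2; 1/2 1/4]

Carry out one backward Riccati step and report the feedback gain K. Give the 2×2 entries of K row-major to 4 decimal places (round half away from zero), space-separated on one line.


0.6500 0.7000 0.0200 0.7600

BᵀP = [2.0000 0.5000; 2.5000 1.0000]
S = R + BᵀPB = [1 0; 0 2] + [2.0000 2.5000; 2.5000 4.2500] = [3.0000 2.5000; 2.5000 6.2500]
BᵀPA = [2.0000 4.0000; 1.7500 6.5000]
K = S⁻¹·BᵀPA = [0.6500 0.7000; 0.0200 0.7600]
A−BK = [0.8400 -0.0800; -2.0600 1.7200]
AᵀP(A−BK) = [1.1650 0.2700; 0.2700 2.2600]
P' = Q + AᵀP(A−BK) = [5.4150 1.2700; 1.2700 2.5100]
tr(P') = 7.9250


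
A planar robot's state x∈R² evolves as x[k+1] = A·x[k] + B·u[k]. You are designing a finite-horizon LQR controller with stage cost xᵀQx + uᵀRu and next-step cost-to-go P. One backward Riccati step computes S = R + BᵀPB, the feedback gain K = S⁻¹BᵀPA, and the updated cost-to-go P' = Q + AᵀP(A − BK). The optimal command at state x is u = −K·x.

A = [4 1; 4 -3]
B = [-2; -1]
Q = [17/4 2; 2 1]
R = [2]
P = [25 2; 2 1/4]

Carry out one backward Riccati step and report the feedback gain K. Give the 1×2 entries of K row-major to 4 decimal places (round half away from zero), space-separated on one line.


-2.0408 -0.3560

BᵀP = [-52.0000 -4.2500]
S = R + BᵀPB = [2] + [108.2500] = [110.2500]
BᵀPA = [-225.0000 -39.2500]
K = S⁻¹·BᵀPA = [-2.0408 -0.3560]
A−BK = [-0.0816 0.2880; 1.9592 -3.3560]
AᵀP(A−BK) = [8.8163 0.8980; 0.8980 1.2766]
P' = Q + AᵀP(A−BK) = [13.0663 2.8980; 2.8980 2.2766]
tr(P') = 15.3430


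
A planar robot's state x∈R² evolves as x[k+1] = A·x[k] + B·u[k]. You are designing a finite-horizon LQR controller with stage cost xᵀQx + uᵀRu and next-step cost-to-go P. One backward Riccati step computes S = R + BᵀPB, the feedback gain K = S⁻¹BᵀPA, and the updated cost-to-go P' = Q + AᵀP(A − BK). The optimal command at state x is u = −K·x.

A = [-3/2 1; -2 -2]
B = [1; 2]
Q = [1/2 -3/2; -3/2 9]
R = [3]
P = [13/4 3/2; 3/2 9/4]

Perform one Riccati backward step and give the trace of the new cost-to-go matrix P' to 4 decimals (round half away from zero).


18.0059

BᵀP = [6.2500 6.0000]
S = R + BᵀPB = [3] + [18.2500] = [21.2500]
BᵀPA = [-21.3750 -5.7500]
K = S⁻¹·BᵀPA = [-1.0059 -0.2706]
A−BK = [-0.4941 1.2706; 0.0118 -1.4588]
AᵀP(A−BK) = [3.8118 -0.1588; -0.1588 4.6941]
P' = Q + AᵀP(A−BK) = [4.3118 -1.6588; -1.6588 13.6941]
tr(P') = 18.0059


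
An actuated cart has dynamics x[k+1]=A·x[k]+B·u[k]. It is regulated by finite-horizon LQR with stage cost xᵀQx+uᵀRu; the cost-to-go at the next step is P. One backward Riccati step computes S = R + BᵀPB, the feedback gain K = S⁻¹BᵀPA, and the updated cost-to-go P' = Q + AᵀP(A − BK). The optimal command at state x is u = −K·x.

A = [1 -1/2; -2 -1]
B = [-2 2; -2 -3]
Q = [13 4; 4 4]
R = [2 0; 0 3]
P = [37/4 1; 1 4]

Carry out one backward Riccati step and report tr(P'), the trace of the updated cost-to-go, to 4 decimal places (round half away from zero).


18.3095

BᵀP = [-20.5000 -10.0000; 15.5000 -10.0000]
S = R + BᵀPB = [2 0; 0 3] + [61.0000 -11.0000; -11.0000 61.0000] = [63.0000 -11.0000; -11.0000 64.0000]
BᵀPA = [-0.5000 20.2500; 35.5000 2.2500]
K = S⁻¹·BᵀPA = [0.0917 0.3377; 0.5704 0.0932]
A−BK = [0.0424 -0.0110; -0.1053 -0.0450]
AᵀP(A−BK) = [1.0451 0.2353; 0.2353 0.2644]
P' = Q + AᵀP(A−BK) = [14.0451 4.2353; 4.2353 4.2644]
tr(P') = 18.3095


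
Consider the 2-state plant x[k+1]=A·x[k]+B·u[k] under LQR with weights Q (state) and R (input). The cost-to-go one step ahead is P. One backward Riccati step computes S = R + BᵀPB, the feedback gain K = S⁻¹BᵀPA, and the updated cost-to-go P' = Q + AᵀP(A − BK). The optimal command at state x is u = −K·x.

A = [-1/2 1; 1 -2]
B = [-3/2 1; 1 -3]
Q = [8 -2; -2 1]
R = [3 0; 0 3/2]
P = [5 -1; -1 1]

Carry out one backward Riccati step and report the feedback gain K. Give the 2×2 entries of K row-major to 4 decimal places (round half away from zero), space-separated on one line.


0.1256 -0.2511 -0.2786 0.5573

BᵀP = [-8.5000 2.5000; 8.0000 -4.0000]
S = R + BᵀPB = [3 0; 0 3/2] + [15.2500 -16.0000; -16.0000 20.0000] = [18.2500 -16.0000; -16.0000 21.5000]
BᵀPA = [6.7500 -13.5000; -8.0000 16.0000]
K = S⁻¹·BᵀPA = [0.1256 -0.2511; -0.2786 0.5573]
A−BK = [-0.0330 0.0660; 0.0385 -0.0770]
AᵀP(A−BK) = [0.1732 -0.3465; -0.3465 0.6929]
P' = Q + AᵀP(A−BK) = [8.1732 -2.3465; -2.3465 1.6929]
tr(P') = 9.8662


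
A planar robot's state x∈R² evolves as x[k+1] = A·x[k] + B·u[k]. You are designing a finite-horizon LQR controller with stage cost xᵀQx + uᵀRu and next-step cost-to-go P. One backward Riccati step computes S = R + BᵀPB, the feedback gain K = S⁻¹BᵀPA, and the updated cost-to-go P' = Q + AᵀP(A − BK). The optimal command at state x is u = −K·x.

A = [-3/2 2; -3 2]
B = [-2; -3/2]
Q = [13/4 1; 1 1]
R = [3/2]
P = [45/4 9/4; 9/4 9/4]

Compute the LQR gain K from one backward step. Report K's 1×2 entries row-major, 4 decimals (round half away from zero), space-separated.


BᵀP = [-25.8750 -7.8750]
S = R + BᵀPB = [3/2] + [63.5625] = [65.0625]
BᵀPA = [62.4375 -67.5000]
K = S⁻¹·BᵀPA = [0.9597 -1.0375]
A−BK = [0.4193 -0.0749; -1.5605 0.4438]
AᵀP(A−BK) = [5.8941 -2.7233; -2.7233 1.9712]
P' = Q + AᵀP(A−BK) = [9.1441 -1.7233; -1.7233 2.9712]
tr(P') = 12.1153

0.9597 -1.0375


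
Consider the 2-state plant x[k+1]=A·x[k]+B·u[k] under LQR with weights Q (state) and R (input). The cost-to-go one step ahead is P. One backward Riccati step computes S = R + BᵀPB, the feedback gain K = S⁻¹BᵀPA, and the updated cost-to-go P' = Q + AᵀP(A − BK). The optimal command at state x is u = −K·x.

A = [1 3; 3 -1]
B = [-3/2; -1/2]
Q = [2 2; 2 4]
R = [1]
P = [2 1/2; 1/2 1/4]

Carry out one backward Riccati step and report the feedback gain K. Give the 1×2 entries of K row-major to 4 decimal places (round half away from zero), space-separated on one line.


-0.9307 -1.4059

BᵀP = [-3.2500 -0.8750]
S = R + BᵀPB = [1] + [5.3125] = [6.3125]
BᵀPA = [-5.8750 -8.8750]
K = S⁻¹·BᵀPA = [-0.9307 -1.4059]
A−BK = [-0.3960 0.8911; 2.5347 -1.7030]
AᵀP(A−BK) = [1.7822 0.9901; 0.9901 2.7723]
P' = Q + AᵀP(A−BK) = [3.7822 2.9901; 2.9901 6.7723]
tr(P') = 10.5545


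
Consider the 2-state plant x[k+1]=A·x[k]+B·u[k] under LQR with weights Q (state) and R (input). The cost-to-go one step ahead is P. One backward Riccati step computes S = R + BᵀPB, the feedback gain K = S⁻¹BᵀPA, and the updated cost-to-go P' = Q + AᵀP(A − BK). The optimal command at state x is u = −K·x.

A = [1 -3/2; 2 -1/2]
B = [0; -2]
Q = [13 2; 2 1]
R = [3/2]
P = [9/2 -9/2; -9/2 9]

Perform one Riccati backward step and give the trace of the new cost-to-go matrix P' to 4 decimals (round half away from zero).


BᵀP = [9.0000 -18.0000]
S = R + BᵀPB = [3/2] + [36.0000] = [37.5000]
BᵀPA = [-27.0000 -4.5000]
K = S⁻¹·BᵀPA = [-0.7200 -0.1200]
A−BK = [1.0000 -1.5000; 0.5600 -0.7400]
AᵀP(A−BK) = [3.0600 -3.2400; -3.2400 5.0850]
P' = Q + AᵀP(A−BK) = [16.0600 -1.2400; -1.2400 6.0850]
tr(P') = 22.1450

22.1450


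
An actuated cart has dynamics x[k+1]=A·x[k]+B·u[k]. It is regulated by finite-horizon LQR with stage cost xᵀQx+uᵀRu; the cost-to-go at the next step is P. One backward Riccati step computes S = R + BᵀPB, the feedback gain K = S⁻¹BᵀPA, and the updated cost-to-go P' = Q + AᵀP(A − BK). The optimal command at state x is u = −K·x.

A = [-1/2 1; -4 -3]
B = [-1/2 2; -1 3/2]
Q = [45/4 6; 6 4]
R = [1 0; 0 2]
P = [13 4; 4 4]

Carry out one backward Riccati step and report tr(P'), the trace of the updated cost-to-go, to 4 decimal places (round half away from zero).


BᵀP = [-10.5000 -6.0000; 32.0000 14.0000]
S = R + BᵀPB = [1 0; 0 2] + [11.2500 -30.0000; -30.0000 85.0000] = [12.2500 -30.0000; -30.0000 87.0000]
BᵀPA = [29.2500 7.5000; -72.0000 -10.0000]
K = S⁻¹·BᵀPA = [2.3213 2.1267; -0.0271 0.6184]
A−BK = [0.7149 0.8265; -1.6380 -1.8009]
AᵀP(A−BK) = [13.3982 13.8190; 13.8190 15.2338]
P' = Q + AᵀP(A−BK) = [24.6482 19.8190; 19.8190 19.2338]
tr(P') = 43.8820

43.8820


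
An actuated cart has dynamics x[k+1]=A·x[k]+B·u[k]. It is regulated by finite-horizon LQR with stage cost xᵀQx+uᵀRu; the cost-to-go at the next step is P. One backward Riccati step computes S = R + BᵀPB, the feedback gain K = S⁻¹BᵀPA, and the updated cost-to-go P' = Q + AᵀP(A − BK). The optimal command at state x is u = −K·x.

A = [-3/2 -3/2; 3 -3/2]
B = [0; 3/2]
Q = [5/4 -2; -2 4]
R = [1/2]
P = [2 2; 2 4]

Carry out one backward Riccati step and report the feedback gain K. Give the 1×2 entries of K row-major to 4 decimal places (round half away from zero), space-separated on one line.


BᵀP = [3.0000 6.0000]
S = R + BᵀPB = [1/2] + [9.0000] = [9.5000]
BᵀPA = [13.5000 -13.5000]
K = S⁻¹·BᵀPA = [1.4211 -1.4211]
A−BK = [-1.5000 -1.5000; 0.8684 0.6316]
AᵀP(A−BK) = [3.3158 1.1842; 1.1842 3.3158]
P' = Q + AᵀP(A−BK) = [4.5658 -0.8158; -0.8158 7.3158]
tr(P') = 11.8816

1.4211 -1.4211
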